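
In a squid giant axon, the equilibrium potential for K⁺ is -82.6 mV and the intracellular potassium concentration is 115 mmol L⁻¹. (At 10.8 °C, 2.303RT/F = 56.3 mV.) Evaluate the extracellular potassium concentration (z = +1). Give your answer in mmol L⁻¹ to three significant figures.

Nernst: E = (56.3/1) · log₁₀([out]/[in]), so log₁₀([out]/[in]) = -82.6 × 1 / 56.3 = -1.4671.
[out]/[in] = 10^(-1.4671) = 0.03411.
[out] = 0.03411 × 115 = 3.922 mmol L⁻¹.

3.92 mmol L⁻¹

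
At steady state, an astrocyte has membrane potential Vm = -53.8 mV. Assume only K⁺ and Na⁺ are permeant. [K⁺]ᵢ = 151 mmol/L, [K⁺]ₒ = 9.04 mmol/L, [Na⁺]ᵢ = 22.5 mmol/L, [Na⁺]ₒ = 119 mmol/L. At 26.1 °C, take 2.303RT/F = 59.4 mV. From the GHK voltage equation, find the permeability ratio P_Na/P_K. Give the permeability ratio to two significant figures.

0.084

Let α = P_Na/P_K. GHK: Vm = 59.4·log₁₀[(Kₒ + α·Naₒ)/(Kᵢ + α·Naᵢ)].
10^(Vm/59.4) = 10^(-53.8/59.4) = 0.12424
So 0.12424·(Kᵢ + α·Naᵢ) = Kₒ + α·Naₒ → α = (0.12424·151.0 − 9.04) / (119.0 − 0.12424·22.5)
α = (18.76 − 9.04) / (119.0 − 2.795) = 9.721/116.2 = 0.08365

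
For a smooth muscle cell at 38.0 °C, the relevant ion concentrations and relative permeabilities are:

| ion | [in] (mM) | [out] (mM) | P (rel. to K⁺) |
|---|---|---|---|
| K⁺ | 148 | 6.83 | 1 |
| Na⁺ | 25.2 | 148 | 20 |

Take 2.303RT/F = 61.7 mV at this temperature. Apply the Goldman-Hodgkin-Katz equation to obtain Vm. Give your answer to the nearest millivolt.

Vm = 61.7 · log₁₀[(Σ P·[cation]ₒ + Σ P·[anion]ᵢ) / (Σ P·[cation]ᵢ + Σ P·[anion]ₒ)]
Numerator = 1×6.83 + 20×148 = 2967
Denominator = 1×148 + 20×25.2 = 652
Vm = 61.7 · log₁₀(4.5504) = 61.7 × (0.6580) = 40.60 mV

41 mV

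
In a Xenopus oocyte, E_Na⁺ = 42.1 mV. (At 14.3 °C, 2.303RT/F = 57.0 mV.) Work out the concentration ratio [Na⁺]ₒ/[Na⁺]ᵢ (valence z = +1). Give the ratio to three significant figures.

5.48

log₁₀([out]/[in]) = E·z/(57.0) = 42.1 × 1 / 57.0 = 0.7386
[out]/[in] = 10^(0.7386) = 5.478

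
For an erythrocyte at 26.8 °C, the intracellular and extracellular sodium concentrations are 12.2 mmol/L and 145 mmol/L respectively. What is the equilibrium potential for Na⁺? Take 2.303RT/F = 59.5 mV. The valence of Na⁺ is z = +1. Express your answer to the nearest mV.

64 mV

E = (59.5/z) · log₁₀([Na⁺]_out/[Na⁺]_in) with z = +1.
= (59.5/1) · log₁₀(145/12.2) = 59.50 · log₁₀(11.89)
= 59.50 · (1.0750) = 63.96 mV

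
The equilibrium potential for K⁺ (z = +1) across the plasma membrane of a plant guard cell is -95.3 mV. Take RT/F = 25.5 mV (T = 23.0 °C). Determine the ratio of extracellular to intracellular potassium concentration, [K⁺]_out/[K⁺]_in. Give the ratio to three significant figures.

ln([out]/[in]) = E·z/(25.5) = -95.3 × 1 / 25.5 = -3.7373
[out]/[in] = e^(-3.7373) = 0.02382

0.0238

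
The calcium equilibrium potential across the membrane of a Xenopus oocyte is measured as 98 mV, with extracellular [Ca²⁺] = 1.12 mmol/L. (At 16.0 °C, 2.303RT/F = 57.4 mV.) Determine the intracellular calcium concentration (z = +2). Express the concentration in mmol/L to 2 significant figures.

0.00043 mmol/L

Nernst: E = (57.4/2) · log₁₀([out]/[in]), so log₁₀([out]/[in]) = 98.0 × 2 / 57.4 = 3.4146.
[out]/[in] = 10^(3.4146) = 2598.
[in] = 1.12 / 2598 = 0.0004311 mmol/L.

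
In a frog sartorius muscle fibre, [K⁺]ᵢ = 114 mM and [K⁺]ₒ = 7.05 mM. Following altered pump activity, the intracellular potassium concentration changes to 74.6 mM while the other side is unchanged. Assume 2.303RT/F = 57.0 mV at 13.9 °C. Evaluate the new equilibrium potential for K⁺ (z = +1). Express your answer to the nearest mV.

-58 mV

After the shift: [K⁺]_out = 7.05, [K⁺]_in = 74.6 mM.
E_new = (57.0/1)·log₁₀(7.05/74.6) = 57.00 · (-1.0245) = -58.40 mV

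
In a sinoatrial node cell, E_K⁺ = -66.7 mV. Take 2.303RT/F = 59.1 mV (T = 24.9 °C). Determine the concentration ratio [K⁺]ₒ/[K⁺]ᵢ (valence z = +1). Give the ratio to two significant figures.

0.074

log₁₀([out]/[in]) = E·z/(59.1) = -66.7 × 1 / 59.1 = -1.1286
[out]/[in] = 10^(-1.1286) = 0.07437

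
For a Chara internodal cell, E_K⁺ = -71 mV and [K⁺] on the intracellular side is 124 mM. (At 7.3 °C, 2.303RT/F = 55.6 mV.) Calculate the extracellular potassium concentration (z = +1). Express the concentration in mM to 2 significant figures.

Nernst: E = (55.6/1) · log₁₀([out]/[in]), so log₁₀([out]/[in]) = -71.0 × 1 / 55.6 = -1.2770.
[out]/[in] = 10^(-1.2770) = 0.05285.
[out] = 0.05285 × 124 = 6.553 mM.

6.6 mM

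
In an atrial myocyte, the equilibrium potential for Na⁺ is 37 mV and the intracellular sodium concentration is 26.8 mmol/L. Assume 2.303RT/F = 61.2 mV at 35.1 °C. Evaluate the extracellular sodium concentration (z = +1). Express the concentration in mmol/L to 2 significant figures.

110 mmol/L

Nernst: E = (61.2/1) · log₁₀([out]/[in]), so log₁₀([out]/[in]) = 37.0 × 1 / 61.2 = 0.6046.
[out]/[in] = 10^(0.6046) = 4.023.
[out] = 4.023 × 26.8 = 107.8 mmol/L.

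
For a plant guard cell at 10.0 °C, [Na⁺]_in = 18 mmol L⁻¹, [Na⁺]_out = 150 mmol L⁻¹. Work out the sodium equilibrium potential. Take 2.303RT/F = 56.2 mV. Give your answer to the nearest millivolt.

52 mV

E = (56.2/z) · log₁₀([Na⁺]_out/[Na⁺]_in) with z = +1.
= (56.2/1) · log₁₀(150/18) = 56.20 · log₁₀(8.333)
= 56.20 · (0.9208) = 51.75 mV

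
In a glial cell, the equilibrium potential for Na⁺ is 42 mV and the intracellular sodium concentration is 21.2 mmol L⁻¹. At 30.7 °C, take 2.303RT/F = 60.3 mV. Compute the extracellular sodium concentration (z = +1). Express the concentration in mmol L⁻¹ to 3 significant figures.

105 mmol L⁻¹

Nernst: E = (60.3/1) · log₁₀([out]/[in]), so log₁₀([out]/[in]) = 42.0 × 1 / 60.3 = 0.6965.
[out]/[in] = 10^(0.6965) = 4.972.
[out] = 4.972 × 21.2 = 105.4 mmol L⁻¹.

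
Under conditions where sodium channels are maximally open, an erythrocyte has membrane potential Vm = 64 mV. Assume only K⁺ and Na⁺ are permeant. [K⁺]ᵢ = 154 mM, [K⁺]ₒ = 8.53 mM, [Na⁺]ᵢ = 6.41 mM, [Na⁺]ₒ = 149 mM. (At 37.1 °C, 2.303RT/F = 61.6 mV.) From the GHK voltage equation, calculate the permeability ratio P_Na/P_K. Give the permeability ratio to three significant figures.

Let α = P_Na/P_K. GHK: Vm = 61.6·log₁₀[(Kₒ + α·Naₒ)/(Kᵢ + α·Naᵢ)].
10^(Vm/61.6) = 10^(64.0/61.6) = 10.939
So 10.939·(Kᵢ + α·Naᵢ) = Kₒ + α·Naₒ → α = (10.939·154.0 − 8.53) / (149.0 − 10.939·6.41)
α = (1685 − 8.53) / (149.0 − 70.12) = 1676/78.88 = 21.25

21.2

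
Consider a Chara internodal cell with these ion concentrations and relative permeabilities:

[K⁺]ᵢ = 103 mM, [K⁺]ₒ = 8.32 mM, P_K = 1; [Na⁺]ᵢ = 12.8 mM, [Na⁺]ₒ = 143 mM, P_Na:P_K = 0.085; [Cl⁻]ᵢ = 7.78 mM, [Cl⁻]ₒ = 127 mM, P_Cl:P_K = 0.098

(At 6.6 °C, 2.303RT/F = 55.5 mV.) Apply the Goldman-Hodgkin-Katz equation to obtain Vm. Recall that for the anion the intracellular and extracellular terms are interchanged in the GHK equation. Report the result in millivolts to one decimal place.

Vm = 55.5 · log₁₀[(Σ P·[cation]ₒ + Σ P·[anion]ᵢ) / (Σ P·[cation]ᵢ + Σ P·[anion]ₒ)]
Numerator = 1×8.32 + 0.085×143 + 0.098×7.78 = 21.24
Denominator = 1×103 + 0.085×12.8 + 0.098×127 = 116.5
Vm = 55.5 · log₁₀(0.18224) = 55.5 × (-0.7394) = -41.03 mV

-41.0 mV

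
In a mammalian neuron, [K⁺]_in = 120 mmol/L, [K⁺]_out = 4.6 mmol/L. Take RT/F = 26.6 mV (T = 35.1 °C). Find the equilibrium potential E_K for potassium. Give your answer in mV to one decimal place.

-86.8 mV

E = (26.6/z) · ln([K⁺]_out/[K⁺]_in) with z = +1.
= (26.6/1) · ln(4.6/120) = 26.60 · ln(0.03833)
= 26.60 · (-3.2614) = -86.75 mV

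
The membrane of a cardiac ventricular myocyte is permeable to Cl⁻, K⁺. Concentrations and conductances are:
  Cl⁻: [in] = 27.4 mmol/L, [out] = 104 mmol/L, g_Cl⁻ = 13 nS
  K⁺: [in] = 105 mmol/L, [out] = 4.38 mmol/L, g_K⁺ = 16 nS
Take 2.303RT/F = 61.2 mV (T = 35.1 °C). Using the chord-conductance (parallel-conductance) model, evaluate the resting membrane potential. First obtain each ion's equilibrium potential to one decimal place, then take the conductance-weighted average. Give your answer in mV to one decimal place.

-62.5 mV

E_Cl⁻ = (61.2/-1)·log₁₀(104/27.4) = -35.5 mV
E_K⁺ = (61.2/1)·log₁₀(4.38/105) = -84.4 mV
Vm = (Σ gᵢEᵢ)/(Σ gᵢ) = (13·-35.5 + 16·-84.4) / (13 + 16)
= -1811.90 / 29 = -62.48 mV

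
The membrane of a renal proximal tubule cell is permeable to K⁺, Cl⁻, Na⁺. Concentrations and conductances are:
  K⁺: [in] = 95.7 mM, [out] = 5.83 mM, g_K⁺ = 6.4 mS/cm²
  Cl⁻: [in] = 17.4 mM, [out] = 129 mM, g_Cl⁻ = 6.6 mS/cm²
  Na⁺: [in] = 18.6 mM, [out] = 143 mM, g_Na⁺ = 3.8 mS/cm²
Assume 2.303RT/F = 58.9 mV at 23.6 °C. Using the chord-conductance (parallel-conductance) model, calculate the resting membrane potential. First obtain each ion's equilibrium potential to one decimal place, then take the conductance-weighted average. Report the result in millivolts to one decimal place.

-35.6 mV

E_K⁺ = (58.9/1)·log₁₀(5.83/95.7) = -71.6 mV
E_Cl⁻ = (58.9/-1)·log₁₀(129/17.4) = -51.2 mV
E_Na⁺ = (58.9/1)·log₁₀(143/18.6) = 52.2 mV
Vm = (Σ gᵢEᵢ)/(Σ gᵢ) = (6.4·-71.6 + 6.6·-51.2 + 3.8·52.2) / (6.4 + 6.6 + 3.8)
= -597.80 / 16.8 = -35.58 mV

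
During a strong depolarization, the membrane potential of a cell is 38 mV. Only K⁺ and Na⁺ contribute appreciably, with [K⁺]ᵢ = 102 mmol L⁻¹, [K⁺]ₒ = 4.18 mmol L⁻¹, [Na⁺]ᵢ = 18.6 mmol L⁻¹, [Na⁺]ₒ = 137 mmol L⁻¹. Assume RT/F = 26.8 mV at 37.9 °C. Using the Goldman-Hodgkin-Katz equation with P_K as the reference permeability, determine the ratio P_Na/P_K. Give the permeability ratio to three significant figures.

6.92

Let α = P_Na/P_K. GHK: Vm = 26.8·ln[(Kₒ + α·Naₒ)/(Kᵢ + α·Naᵢ)].
e^(Vm/26.8) = e^(38.0/26.8) = 4.1285
So 4.1285·(Kᵢ + α·Naᵢ) = Kₒ + α·Naₒ → α = (4.1285·102.0 − 4.18) / (137.0 − 4.1285·18.6)
α = (421.1 − 4.18) / (137.0 − 76.79) = 416.9/60.21 = 6.925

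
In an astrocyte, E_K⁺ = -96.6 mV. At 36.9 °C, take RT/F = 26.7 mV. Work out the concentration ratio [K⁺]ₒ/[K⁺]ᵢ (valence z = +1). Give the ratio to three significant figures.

0.0268

ln([out]/[in]) = E·z/(26.7) = -96.6 × 1 / 26.7 = -3.6180
[out]/[in] = e^(-3.6180) = 0.02684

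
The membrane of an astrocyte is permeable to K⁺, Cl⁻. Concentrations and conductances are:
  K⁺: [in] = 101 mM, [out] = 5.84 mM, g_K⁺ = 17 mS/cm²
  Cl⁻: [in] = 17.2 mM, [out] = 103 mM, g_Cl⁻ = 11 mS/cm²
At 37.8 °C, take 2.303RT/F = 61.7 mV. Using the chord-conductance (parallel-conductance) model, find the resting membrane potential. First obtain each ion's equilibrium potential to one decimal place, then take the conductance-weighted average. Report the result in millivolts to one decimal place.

-65.2 mV

E_K⁺ = (61.7/1)·log₁₀(5.84/101) = -76.4 mV
E_Cl⁻ = (61.7/-1)·log₁₀(103/17.2) = -48.0 mV
Vm = (Σ gᵢEᵢ)/(Σ gᵢ) = (17·-76.4 + 11·-48.0) / (17 + 11)
= -1826.80 / 28 = -65.24 mV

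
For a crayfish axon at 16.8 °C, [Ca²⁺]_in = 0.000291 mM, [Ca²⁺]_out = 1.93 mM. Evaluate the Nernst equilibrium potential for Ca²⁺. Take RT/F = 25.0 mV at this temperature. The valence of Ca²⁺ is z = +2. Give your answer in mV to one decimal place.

E = (25.0/z) · ln([Ca²⁺]_out/[Ca²⁺]_in) with z = +2.
= (25.0/2) · ln(1.93/0.000291) = 12.50 · ln(6632)
= 12.50 · (8.7997) = 110.00 mV

110.0 mV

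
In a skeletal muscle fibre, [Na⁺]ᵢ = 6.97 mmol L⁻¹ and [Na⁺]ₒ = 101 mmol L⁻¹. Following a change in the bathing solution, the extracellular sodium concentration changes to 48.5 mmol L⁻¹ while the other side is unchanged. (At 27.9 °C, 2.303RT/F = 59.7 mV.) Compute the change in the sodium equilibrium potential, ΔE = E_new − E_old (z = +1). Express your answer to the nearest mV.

-19 mV

E_old = (59.7/1)·log₁₀(101/6.97) = 69.32 mV
E_new = (59.7/1)·log₁₀(48.5/6.97) = 50.30 mV
ΔE = 50.30 − (69.32) = -19.02 mV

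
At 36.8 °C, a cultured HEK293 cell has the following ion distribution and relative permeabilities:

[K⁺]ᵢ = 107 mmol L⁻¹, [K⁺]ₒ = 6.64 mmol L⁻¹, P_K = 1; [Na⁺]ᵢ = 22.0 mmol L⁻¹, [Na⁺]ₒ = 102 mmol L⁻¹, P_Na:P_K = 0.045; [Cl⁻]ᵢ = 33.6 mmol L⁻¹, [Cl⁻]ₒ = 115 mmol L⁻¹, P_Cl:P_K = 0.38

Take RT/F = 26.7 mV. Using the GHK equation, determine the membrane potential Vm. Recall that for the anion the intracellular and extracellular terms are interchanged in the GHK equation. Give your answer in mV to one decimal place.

Vm = 26.7 · ln[(Σ P·[cation]ₒ + Σ P·[anion]ᵢ) / (Σ P·[cation]ᵢ + Σ P·[anion]ₒ)]
Numerator = 1×6.64 + 0.045×102 + 0.38×33.6 = 24
Denominator = 1×107 + 0.045×22.0 + 0.38×115 = 151.7
Vm = 26.7 · ln(0.1582) = 26.7 × (-1.8439) = -49.23 mV

-49.2 mV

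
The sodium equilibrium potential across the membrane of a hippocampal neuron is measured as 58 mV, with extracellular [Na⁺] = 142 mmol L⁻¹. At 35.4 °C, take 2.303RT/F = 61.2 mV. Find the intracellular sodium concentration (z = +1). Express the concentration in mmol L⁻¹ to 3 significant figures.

Nernst: E = (61.2/1) · log₁₀([out]/[in]), so log₁₀([out]/[in]) = 58.0 × 1 / 61.2 = 0.9477.
[out]/[in] = 10^(0.9477) = 8.866.
[in] = 142 / 8.866 = 16.02 mmol L⁻¹.

16.0 mmol L⁻¹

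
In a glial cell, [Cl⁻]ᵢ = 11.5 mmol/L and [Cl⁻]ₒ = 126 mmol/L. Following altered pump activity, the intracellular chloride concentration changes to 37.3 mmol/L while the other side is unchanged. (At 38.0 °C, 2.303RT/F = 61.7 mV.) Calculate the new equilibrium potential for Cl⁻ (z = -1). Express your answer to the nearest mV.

After the shift: [Cl⁻]_out = 126, [Cl⁻]_in = 37.3 mmol/L.
E_new = (61.7/-1)·log₁₀(126/37.3) = -61.70 · (0.5287) = -32.62 mV

-33 mV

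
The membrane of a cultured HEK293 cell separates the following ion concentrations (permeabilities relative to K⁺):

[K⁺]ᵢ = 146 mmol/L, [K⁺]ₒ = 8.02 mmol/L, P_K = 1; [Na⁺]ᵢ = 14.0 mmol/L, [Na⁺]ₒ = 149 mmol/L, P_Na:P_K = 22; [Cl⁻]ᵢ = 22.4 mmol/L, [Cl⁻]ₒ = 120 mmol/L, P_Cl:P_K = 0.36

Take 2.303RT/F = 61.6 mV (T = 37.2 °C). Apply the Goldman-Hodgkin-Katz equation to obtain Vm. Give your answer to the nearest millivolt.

Vm = 61.6 · log₁₀[(Σ P·[cation]ₒ + Σ P·[anion]ᵢ) / (Σ P·[cation]ᵢ + Σ P·[anion]ₒ)]
Numerator = 1×8.02 + 22×149 + 0.36×22.4 = 3294
Denominator = 1×146 + 22×14.0 + 0.36×120 = 497.2
Vm = 61.6 · log₁₀(6.6253) = 61.6 × (0.8212) = 50.59 mV

51 mV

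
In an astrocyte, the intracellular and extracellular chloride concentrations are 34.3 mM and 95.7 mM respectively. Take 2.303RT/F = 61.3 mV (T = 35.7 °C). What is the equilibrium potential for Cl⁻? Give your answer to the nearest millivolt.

E = (61.3/z) · log₁₀([Cl⁻]_out/[Cl⁻]_in) with z = -1.
For an anion, dividing by z = -1 reverses the sign.
= (61.3/-1) · log₁₀(95.7/34.3) = -61.30 · log₁₀(2.79)
= -61.30 · (0.4456) = -27.32 mV

-27 mV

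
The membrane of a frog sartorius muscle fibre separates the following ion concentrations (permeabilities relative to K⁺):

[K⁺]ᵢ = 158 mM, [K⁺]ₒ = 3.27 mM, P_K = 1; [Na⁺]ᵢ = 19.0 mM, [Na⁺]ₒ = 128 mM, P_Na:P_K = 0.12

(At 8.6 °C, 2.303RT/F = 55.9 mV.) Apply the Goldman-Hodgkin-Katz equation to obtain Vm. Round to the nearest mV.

Vm = 55.9 · log₁₀[(Σ P·[cation]ₒ + Σ P·[anion]ᵢ) / (Σ P·[cation]ᵢ + Σ P·[anion]ₒ)]
Numerator = 1×3.27 + 0.12×128 = 18.63
Denominator = 1×158 + 0.12×19.0 = 160.3
Vm = 55.9 · log₁₀(0.11623) = 55.9 × (-0.9347) = -52.25 mV

-52 mV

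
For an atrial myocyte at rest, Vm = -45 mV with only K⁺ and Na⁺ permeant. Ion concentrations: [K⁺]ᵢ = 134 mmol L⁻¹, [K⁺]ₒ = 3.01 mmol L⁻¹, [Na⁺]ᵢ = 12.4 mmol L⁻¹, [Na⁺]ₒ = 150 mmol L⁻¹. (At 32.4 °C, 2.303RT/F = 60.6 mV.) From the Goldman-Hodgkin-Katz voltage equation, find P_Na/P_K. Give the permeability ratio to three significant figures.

0.144

Let α = P_Na/P_K. GHK: Vm = 60.6·log₁₀[(Kₒ + α·Naₒ)/(Kᵢ + α·Naᵢ)].
10^(Vm/60.6) = 10^(-45.0/60.6) = 0.18089
So 0.18089·(Kᵢ + α·Naᵢ) = Kₒ + α·Naₒ → α = (0.18089·134.0 − 3.01) / (150.0 − 0.18089·12.4)
α = (24.24 − 3.01) / (150.0 − 2.243) = 21.23/147.8 = 0.1437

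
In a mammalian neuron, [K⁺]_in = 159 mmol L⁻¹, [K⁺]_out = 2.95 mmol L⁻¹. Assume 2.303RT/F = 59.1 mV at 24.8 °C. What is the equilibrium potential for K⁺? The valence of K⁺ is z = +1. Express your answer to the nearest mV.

-102 mV

E = (59.1/z) · log₁₀([K⁺]_out/[K⁺]_in) with z = +1.
= (59.1/1) · log₁₀(2.95/159) = 59.10 · log₁₀(0.01855)
= 59.10 · (-1.7316) = -102.34 mV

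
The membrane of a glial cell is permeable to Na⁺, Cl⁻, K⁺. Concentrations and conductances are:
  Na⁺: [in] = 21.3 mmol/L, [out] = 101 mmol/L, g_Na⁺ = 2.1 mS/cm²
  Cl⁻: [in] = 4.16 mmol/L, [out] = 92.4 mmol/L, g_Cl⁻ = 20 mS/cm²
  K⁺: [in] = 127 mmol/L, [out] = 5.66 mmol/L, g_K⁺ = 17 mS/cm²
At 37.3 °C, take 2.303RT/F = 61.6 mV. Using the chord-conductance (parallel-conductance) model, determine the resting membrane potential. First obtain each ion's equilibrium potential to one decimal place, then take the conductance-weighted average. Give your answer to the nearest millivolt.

-76 mV

E_Na⁺ = (61.6/1)·log₁₀(101/21.3) = 41.6 mV
E_Cl⁻ = (61.6/-1)·log₁₀(92.4/4.16) = -82.9 mV
E_K⁺ = (61.6/1)·log₁₀(5.66/127) = -83.2 mV
Vm = (Σ gᵢEᵢ)/(Σ gᵢ) = (2.1·41.6 + 20·-82.9 + 17·-83.2) / (2.1 + 20 + 17)
= -2985.04 / 39.1 = -76.34 mV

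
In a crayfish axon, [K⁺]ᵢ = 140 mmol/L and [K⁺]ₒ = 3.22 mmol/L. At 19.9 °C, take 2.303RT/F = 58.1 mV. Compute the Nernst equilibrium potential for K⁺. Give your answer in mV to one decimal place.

E = (58.1/z) · log₁₀([K⁺]_out/[K⁺]_in) with z = +1.
= (58.1/1) · log₁₀(3.22/140) = 58.10 · log₁₀(0.023)
= 58.10 · (-1.6383) = -95.18 mV

-95.2 mV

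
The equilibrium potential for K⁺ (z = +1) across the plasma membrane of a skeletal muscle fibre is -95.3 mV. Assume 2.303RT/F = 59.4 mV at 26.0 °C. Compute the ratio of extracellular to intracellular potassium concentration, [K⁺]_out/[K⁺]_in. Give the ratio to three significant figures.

0.0249

log₁₀([out]/[in]) = E·z/(59.4) = -95.3 × 1 / 59.4 = -1.6044
[out]/[in] = 10^(-1.6044) = 0.02487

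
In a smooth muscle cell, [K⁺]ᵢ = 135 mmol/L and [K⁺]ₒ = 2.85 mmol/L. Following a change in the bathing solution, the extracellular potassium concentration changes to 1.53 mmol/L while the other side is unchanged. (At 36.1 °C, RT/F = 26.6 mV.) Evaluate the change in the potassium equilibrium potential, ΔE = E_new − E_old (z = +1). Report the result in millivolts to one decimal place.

E_old = (26.6/1)·ln(2.85/135) = -102.62 mV
E_new = (26.6/1)·ln(1.53/135) = -119.17 mV
ΔE = -119.17 − (-102.62) = -16.55 mV

-16.5 mV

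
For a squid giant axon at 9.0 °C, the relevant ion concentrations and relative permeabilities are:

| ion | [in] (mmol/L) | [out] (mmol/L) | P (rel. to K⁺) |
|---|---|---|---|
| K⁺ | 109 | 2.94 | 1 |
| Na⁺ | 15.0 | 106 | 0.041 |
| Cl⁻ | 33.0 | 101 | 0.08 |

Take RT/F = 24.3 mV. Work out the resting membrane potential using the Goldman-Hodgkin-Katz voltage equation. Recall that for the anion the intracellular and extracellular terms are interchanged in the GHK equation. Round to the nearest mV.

-60 mV

Vm = 24.3 · ln[(Σ P·[cation]ₒ + Σ P·[anion]ᵢ) / (Σ P·[cation]ᵢ + Σ P·[anion]ₒ)]
Numerator = 1×2.94 + 0.041×106 + 0.08×33.0 = 9.926
Denominator = 1×109 + 0.041×15.0 + 0.08×101 = 117.7
Vm = 24.3 · ln(0.084337) = 24.3 × (-2.4729) = -60.09 mV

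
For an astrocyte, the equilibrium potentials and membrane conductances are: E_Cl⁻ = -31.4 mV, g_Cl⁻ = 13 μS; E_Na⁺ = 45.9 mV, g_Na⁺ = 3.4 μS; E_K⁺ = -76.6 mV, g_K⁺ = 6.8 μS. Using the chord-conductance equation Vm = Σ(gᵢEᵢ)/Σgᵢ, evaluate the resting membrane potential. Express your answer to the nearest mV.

-33 mV

Σ gᵢEᵢ = 13·(-31.4) + 3.4·(45.9) + 6.8·(-76.6) = -773.02
Σ gᵢ = 13 + 3.4 + 6.8 = 23.2
Vm = -773.02 / 23.2 = -33.32 mV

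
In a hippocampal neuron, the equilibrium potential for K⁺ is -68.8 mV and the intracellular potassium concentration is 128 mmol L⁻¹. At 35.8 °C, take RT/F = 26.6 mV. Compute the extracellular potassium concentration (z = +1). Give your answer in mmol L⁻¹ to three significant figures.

Nernst: E = (26.6/1) · ln([out]/[in]), so ln([out]/[in]) = -68.8 × 1 / 26.6 = -2.5865.
[out]/[in] = e^(-2.5865) = 0.07529.
[out] = 0.07529 × 128 = 9.637 mmol L⁻¹.

9.64 mmol L⁻¹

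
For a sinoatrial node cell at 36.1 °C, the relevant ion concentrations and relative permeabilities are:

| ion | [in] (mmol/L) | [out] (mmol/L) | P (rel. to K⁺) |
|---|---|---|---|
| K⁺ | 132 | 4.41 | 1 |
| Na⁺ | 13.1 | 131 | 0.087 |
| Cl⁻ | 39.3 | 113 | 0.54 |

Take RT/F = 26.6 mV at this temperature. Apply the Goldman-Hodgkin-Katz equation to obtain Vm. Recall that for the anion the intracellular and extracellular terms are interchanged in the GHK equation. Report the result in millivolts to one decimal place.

-44.1 mV

Vm = 26.6 · ln[(Σ P·[cation]ₒ + Σ P·[anion]ᵢ) / (Σ P·[cation]ᵢ + Σ P·[anion]ₒ)]
Numerator = 1×4.41 + 0.087×131 + 0.54×39.3 = 37.03
Denominator = 1×132 + 0.087×13.1 + 0.54×113 = 194.2
Vm = 26.6 · ln(0.19071) = 26.6 × (-1.6570) = -44.08 mV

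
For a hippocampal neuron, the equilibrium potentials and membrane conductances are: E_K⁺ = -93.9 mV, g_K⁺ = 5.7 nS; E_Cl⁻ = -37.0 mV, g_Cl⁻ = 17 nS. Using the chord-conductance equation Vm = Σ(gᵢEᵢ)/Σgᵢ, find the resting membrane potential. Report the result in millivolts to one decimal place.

Σ gᵢEᵢ = 5.7·(-93.9) + 17·(-37.0) = -1164.23
Σ gᵢ = 5.7 + 17 = 22.7
Vm = -1164.23 / 22.7 = -51.29 mV

-51.3 mV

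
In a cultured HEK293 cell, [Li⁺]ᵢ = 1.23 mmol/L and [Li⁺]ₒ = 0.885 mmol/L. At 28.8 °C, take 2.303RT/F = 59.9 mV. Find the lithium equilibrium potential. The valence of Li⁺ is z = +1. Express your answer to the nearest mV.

E = (59.9/z) · log₁₀([Li⁺]_out/[Li⁺]_in) with z = +1.
= (59.9/1) · log₁₀(0.885/1.23) = 59.90 · log₁₀(0.7195)
= 59.90 · (-0.1430) = -8.56 mV

-9 mV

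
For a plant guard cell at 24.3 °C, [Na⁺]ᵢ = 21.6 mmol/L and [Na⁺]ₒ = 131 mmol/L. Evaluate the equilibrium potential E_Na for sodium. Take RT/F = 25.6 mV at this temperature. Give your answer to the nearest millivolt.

E = (25.6/z) · ln([Na⁺]_out/[Na⁺]_in) with z = +1.
= (25.6/1) · ln(131/21.6) = 25.60 · ln(6.065)
= 25.60 · (1.8025) = 46.14 mV

46 mV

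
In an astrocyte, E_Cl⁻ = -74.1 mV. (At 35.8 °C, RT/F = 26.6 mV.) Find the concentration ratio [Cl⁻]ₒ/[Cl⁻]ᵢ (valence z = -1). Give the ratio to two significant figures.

16

ln([out]/[in]) = E·z/(26.6) = -74.1 × -1 / 26.6 = 2.7857
[out]/[in] = e^(2.7857) = 16.21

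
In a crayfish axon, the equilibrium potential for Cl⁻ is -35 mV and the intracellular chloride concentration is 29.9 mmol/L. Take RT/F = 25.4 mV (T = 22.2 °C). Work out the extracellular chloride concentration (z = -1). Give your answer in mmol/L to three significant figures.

Nernst: E = (25.4/-1) · ln([out]/[in]), so ln([out]/[in]) = -35.0 × -1 / 25.4 = 1.3780.
[out]/[in] = e^(1.3780) = 3.967.
[out] = 3.967 × 29.9 = 118.6 mmol/L.

119 mmol/L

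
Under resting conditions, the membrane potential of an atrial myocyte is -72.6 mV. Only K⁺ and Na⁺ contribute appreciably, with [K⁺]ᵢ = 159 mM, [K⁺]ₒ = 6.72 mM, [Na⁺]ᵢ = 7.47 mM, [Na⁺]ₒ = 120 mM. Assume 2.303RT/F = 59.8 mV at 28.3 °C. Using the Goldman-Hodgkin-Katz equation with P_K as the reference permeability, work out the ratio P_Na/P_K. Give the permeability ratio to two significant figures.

0.025

Let α = P_Na/P_K. GHK: Vm = 59.8·log₁₀[(Kₒ + α·Naₒ)/(Kᵢ + α·Naᵢ)].
10^(Vm/59.8) = 10^(-72.6/59.8) = 0.061088
So 0.061088·(Kᵢ + α·Naᵢ) = Kₒ + α·Naₒ → α = (0.061088·159.0 − 6.72) / (120.0 − 0.061088·7.47)
α = (9.713 − 6.72) / (120.0 − 0.4563) = 2.993/119.5 = 0.02504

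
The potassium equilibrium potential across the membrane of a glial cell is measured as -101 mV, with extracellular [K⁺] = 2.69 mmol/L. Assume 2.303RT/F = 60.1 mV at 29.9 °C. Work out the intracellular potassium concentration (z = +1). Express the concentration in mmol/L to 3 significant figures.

129 mmol/L

Nernst: E = (60.1/1) · log₁₀([out]/[in]), so log₁₀([out]/[in]) = -101.0 × 1 / 60.1 = -1.6805.
[out]/[in] = 10^(-1.6805) = 0.02087.
[in] = 2.69 / 0.02087 = 128.9 mmol/L.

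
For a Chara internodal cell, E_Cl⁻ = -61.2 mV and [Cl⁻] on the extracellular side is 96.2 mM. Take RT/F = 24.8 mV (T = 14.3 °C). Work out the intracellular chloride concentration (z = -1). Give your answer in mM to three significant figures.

8.16 mM

Nernst: E = (24.8/-1) · ln([out]/[in]), so ln([out]/[in]) = -61.2 × -1 / 24.8 = 2.4677.
[out]/[in] = e^(2.4677) = 11.8.
[in] = 96.2 / 11.8 = 8.155 mM.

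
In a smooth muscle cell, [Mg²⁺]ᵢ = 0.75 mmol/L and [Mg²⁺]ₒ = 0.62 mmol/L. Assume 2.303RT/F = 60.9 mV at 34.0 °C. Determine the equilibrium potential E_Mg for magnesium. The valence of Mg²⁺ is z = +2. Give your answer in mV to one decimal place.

-2.5 mV

E = (60.9/z) · log₁₀([Mg²⁺]_out/[Mg²⁺]_in) with z = +2.
= (60.9/2) · log₁₀(0.62/0.75) = 30.45 · log₁₀(0.8267)
= 30.45 · (-0.0827) = -2.52 mV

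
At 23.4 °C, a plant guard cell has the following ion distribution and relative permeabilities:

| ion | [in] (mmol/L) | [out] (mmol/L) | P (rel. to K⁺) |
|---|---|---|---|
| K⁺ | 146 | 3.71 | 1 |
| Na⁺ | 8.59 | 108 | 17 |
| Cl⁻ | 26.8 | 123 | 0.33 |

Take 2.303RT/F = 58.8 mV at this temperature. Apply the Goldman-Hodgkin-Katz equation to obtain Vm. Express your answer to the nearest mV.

44 mV

Vm = 58.8 · log₁₀[(Σ P·[cation]ₒ + Σ P·[anion]ᵢ) / (Σ P·[cation]ᵢ + Σ P·[anion]ₒ)]
Numerator = 1×3.71 + 17×108 + 0.33×26.8 = 1849
Denominator = 1×146 + 17×8.59 + 0.33×123 = 332.6
Vm = 58.8 · log₁₀(5.5576) = 58.8 × (0.7449) = 43.80 mV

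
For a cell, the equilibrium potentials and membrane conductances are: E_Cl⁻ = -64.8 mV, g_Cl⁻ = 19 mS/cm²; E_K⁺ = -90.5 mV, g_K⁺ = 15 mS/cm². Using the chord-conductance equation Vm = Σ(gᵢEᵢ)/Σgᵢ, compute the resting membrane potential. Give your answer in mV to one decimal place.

-76.1 mV

Σ gᵢEᵢ = 19·(-64.8) + 15·(-90.5) = -2588.70
Σ gᵢ = 19 + 15 = 34
Vm = -2588.70 / 34 = -76.14 mV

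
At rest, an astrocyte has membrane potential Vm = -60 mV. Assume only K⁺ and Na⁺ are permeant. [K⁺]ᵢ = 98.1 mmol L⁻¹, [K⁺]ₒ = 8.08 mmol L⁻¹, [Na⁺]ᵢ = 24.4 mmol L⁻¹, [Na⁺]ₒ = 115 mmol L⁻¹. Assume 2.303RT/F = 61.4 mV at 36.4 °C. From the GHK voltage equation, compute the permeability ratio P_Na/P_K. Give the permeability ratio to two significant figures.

Let α = P_Na/P_K. GHK: Vm = 61.4·log₁₀[(Kₒ + α·Naₒ)/(Kᵢ + α·Naᵢ)].
10^(Vm/61.4) = 10^(-60.0/61.4) = 0.10539
So 0.10539·(Kᵢ + α·Naᵢ) = Kₒ + α·Naₒ → α = (0.10539·98.1 − 8.08) / (115.0 − 0.10539·24.4)
α = (10.34 − 8.08) / (115.0 − 2.572) = 2.259/112.4 = 0.02009

0.020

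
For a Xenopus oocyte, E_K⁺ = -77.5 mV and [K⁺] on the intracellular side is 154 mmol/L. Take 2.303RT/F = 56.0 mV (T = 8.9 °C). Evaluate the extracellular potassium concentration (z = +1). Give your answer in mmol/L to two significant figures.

6.4 mmol/L

Nernst: E = (56.0/1) · log₁₀([out]/[in]), so log₁₀([out]/[in]) = -77.5 × 1 / 56.0 = -1.3839.
[out]/[in] = 10^(-1.3839) = 0.04131.
[out] = 0.04131 × 154 = 6.362 mmol/L.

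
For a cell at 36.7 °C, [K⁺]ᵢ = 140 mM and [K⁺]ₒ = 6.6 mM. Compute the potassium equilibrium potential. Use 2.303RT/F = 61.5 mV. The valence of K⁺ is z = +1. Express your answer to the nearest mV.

E = (61.5/z) · log₁₀([K⁺]_out/[K⁺]_in) with z = +1.
= (61.5/1) · log₁₀(6.6/140) = 61.50 · log₁₀(0.04714)
= 61.50 · (-1.3266) = -81.58 mV

-82 mV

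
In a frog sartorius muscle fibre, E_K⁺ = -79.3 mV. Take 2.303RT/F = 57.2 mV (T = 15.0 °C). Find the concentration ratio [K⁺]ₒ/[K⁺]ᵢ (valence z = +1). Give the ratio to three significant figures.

log₁₀([out]/[in]) = E·z/(57.2) = -79.3 × 1 / 57.2 = -1.3864
[out]/[in] = 10^(-1.3864) = 0.04108

0.0411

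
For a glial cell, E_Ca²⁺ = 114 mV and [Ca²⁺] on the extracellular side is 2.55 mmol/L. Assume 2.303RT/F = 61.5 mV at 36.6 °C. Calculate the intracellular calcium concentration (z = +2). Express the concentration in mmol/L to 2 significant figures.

0.00050 mmol/L

Nernst: E = (61.5/2) · log₁₀([out]/[in]), so log₁₀([out]/[in]) = 114.0 × 2 / 61.5 = 3.7073.
[out]/[in] = 10^(3.7073) = 5097.
[in] = 2.55 / 5097 = 0.0005003 mmol/L.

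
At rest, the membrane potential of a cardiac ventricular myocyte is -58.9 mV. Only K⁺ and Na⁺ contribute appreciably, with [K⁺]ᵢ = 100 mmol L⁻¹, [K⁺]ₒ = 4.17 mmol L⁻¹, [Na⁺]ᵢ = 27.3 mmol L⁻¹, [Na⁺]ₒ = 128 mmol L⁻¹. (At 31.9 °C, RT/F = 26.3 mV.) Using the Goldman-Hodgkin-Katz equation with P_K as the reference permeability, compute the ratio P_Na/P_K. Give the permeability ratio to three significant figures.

0.0518

Let α = P_Na/P_K. GHK: Vm = 26.3·ln[(Kₒ + α·Naₒ)/(Kᵢ + α·Naᵢ)].
e^(Vm/26.3) = e^(-58.9/26.3) = 0.10651
So 0.10651·(Kᵢ + α·Naᵢ) = Kₒ + α·Naₒ → α = (0.10651·100.0 − 4.17) / (128.0 − 0.10651·27.3)
α = (10.65 − 4.17) / (128.0 − 2.908) = 6.481/125.1 = 0.05181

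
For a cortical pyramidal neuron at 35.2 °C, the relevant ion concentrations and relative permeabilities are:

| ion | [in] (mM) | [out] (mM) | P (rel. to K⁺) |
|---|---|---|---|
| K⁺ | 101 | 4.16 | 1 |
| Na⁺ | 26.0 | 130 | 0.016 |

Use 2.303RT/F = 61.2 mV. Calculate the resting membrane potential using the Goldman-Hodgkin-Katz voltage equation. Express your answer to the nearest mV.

Vm = 61.2 · log₁₀[(Σ P·[cation]ₒ + Σ P·[anion]ᵢ) / (Σ P·[cation]ᵢ + Σ P·[anion]ₒ)]
Numerator = 1×4.16 + 0.016×130 = 6.24
Denominator = 1×101 + 0.016×26.0 = 101.4
Vm = 61.2 · log₁₀(0.061529) = 61.2 × (-1.2109) = -74.11 mV

-74 mV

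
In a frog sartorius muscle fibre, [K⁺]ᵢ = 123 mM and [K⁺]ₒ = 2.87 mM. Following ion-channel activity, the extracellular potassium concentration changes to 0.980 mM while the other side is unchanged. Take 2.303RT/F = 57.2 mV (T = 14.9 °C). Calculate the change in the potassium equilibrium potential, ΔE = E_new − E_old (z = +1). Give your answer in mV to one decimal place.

-26.7 mV

E_old = (57.2/1)·log₁₀(2.87/123) = -93.35 mV
E_new = (57.2/1)·log₁₀(0.980/123) = -120.04 mV
ΔE = -120.04 − (-93.35) = -26.69 mV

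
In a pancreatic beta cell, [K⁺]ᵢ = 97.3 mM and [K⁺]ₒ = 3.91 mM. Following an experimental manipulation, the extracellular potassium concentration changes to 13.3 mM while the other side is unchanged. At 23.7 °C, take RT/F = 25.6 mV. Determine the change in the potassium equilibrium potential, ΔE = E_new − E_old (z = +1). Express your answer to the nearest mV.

31 mV

E_old = (25.6/1)·ln(3.91/97.3) = -82.29 mV
E_new = (25.6/1)·ln(13.3/97.3) = -50.94 mV
ΔE = -50.94 − (-82.29) = 31.34 mV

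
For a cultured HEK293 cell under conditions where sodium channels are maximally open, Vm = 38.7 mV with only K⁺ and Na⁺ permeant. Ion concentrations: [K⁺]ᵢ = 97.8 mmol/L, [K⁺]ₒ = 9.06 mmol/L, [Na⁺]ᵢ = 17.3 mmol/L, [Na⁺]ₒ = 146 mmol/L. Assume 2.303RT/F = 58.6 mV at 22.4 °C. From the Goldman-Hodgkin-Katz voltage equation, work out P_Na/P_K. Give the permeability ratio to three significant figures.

6.56

Let α = P_Na/P_K. GHK: Vm = 58.6·log₁₀[(Kₒ + α·Naₒ)/(Kᵢ + α·Naᵢ)].
10^(Vm/58.6) = 10^(38.7/58.6) = 4.5752
So 4.5752·(Kᵢ + α·Naᵢ) = Kₒ + α·Naₒ → α = (4.5752·97.8 − 9.06) / (146.0 − 4.5752·17.3)
α = (447.5 − 9.06) / (146.0 − 79.15) = 438.4/66.85 = 6.558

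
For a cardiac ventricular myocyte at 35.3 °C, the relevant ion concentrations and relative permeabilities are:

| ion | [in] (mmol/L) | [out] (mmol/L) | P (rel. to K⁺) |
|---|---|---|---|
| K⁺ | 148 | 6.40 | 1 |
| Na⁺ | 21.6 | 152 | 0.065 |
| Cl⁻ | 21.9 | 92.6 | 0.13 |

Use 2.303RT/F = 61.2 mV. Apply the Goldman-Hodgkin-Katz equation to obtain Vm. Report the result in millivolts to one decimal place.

Vm = 61.2 · log₁₀[(Σ P·[cation]ₒ + Σ P·[anion]ᵢ) / (Σ P·[cation]ᵢ + Σ P·[anion]ₒ)]
Numerator = 1×6.40 + 0.065×152 + 0.13×21.9 = 19.13
Denominator = 1×148 + 0.065×21.6 + 0.13×92.6 = 161.4
Vm = 61.2 · log₁₀(0.11848) = 61.2 × (-0.9264) = -56.69 mV

-56.7 mV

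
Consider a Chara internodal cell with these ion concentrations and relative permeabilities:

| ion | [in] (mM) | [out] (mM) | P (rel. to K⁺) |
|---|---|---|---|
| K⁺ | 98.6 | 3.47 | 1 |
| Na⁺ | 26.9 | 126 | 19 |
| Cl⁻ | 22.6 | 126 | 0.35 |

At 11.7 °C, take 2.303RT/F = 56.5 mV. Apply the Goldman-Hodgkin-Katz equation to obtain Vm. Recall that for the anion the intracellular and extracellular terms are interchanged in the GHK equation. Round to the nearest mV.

32 mV

Vm = 56.5 · log₁₀[(Σ P·[cation]ₒ + Σ P·[anion]ᵢ) / (Σ P·[cation]ᵢ + Σ P·[anion]ₒ)]
Numerator = 1×3.47 + 19×126 + 0.35×22.6 = 2405
Denominator = 1×98.6 + 19×26.9 + 0.35×126 = 653.8
Vm = 56.5 · log₁₀(3.6791) = 56.5 × (0.5657) = 31.96 mV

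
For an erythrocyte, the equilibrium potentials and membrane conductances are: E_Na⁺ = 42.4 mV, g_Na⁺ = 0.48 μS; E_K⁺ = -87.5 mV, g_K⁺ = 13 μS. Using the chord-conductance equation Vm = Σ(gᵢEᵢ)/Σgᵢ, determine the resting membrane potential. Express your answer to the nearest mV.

Σ gᵢEᵢ = 0.48·(42.4) + 13·(-87.5) = -1117.15
Σ gᵢ = 0.48 + 13 = 13.48
Vm = -1117.15 / 13.48 = -82.87 mV

-83 mV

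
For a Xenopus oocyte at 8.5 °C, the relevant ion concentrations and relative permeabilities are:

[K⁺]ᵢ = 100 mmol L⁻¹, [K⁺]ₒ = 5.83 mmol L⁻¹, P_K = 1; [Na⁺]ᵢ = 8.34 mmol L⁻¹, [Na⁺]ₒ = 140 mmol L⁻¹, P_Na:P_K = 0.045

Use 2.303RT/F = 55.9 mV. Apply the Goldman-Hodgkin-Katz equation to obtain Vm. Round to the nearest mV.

Vm = 55.9 · log₁₀[(Σ P·[cation]ₒ + Σ P·[anion]ᵢ) / (Σ P·[cation]ᵢ + Σ P·[anion]ₒ)]
Numerator = 1×5.83 + 0.045×140 = 12.13
Denominator = 1×100 + 0.045×8.34 = 100.4
Vm = 55.9 · log₁₀(0.12085) = 55.9 × (-0.9178) = -51.30 mV

-51 mV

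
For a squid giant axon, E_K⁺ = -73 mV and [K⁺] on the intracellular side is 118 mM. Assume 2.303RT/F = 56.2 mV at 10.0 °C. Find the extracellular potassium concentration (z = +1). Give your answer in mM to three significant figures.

5.93 mM

Nernst: E = (56.2/1) · log₁₀([out]/[in]), so log₁₀([out]/[in]) = -73.0 × 1 / 56.2 = -1.2989.
[out]/[in] = 10^(-1.2989) = 0.05024.
[out] = 0.05024 × 118 = 5.929 mM.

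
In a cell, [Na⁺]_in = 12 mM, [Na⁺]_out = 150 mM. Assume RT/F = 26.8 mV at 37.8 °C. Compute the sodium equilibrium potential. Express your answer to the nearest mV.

68 mV

E = (26.8/z) · ln([Na⁺]_out/[Na⁺]_in) with z = +1.
= (26.8/1) · ln(150/12) = 26.80 · ln(12.5)
= 26.80 · (2.5257) = 67.69 mV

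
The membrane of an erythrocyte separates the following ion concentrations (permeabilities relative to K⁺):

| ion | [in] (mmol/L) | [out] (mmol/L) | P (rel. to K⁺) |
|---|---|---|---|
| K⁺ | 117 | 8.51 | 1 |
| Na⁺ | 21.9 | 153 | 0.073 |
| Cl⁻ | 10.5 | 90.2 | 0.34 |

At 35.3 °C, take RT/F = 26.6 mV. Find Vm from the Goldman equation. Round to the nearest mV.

Vm = 26.6 · ln[(Σ P·[cation]ₒ + Σ P·[anion]ᵢ) / (Σ P·[cation]ᵢ + Σ P·[anion]ₒ)]
Numerator = 1×8.51 + 0.073×153 + 0.34×10.5 = 23.25
Denominator = 1×117 + 0.073×21.9 + 0.34×90.2 = 149.3
Vm = 26.6 · ln(0.15575) = 26.6 × (-1.8595) = -49.46 mV

-49 mV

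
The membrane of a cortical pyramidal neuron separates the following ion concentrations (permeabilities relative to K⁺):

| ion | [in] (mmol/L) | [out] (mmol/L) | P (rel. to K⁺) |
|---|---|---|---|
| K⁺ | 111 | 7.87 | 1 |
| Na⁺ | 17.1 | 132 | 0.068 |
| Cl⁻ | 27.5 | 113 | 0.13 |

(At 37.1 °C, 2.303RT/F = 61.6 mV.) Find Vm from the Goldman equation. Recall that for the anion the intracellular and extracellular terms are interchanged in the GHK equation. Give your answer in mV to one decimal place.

-48.9 mV

Vm = 61.6 · log₁₀[(Σ P·[cation]ₒ + Σ P·[anion]ᵢ) / (Σ P·[cation]ᵢ + Σ P·[anion]ₒ)]
Numerator = 1×7.87 + 0.068×132 + 0.13×27.5 = 20.42
Denominator = 1×111 + 0.068×17.1 + 0.13×113 = 126.9
Vm = 61.6 · log₁₀(0.16098) = 61.6 × (-0.7932) = -48.86 mV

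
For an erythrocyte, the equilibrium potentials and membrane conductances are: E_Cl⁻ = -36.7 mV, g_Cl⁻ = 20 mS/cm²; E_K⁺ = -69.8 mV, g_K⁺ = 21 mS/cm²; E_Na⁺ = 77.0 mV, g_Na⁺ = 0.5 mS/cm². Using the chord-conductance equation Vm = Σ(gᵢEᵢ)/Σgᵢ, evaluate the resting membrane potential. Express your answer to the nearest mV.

Σ gᵢEᵢ = 20·(-36.7) + 21·(-69.8) + 0.5·(77.0) = -2161.30
Σ gᵢ = 20 + 21 + 0.5 = 41.5
Vm = -2161.30 / 41.5 = -52.08 mV

-52 mV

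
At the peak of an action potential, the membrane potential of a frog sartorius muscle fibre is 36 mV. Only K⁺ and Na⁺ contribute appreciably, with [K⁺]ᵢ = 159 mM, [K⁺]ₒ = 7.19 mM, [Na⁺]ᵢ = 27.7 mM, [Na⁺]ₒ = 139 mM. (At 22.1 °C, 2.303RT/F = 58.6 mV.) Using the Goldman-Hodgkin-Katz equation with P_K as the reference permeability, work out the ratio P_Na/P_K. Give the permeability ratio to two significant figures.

Let α = P_Na/P_K. GHK: Vm = 58.6·log₁₀[(Kₒ + α·Naₒ)/(Kᵢ + α·Naᵢ)].
10^(Vm/58.6) = 10^(36.0/58.6) = 4.1147
So 4.1147·(Kᵢ + α·Naᵢ) = Kₒ + α·Naₒ → α = (4.1147·159.0 − 7.19) / (139.0 − 4.1147·27.7)
α = (654.2 − 7.19) / (139.0 − 114) = 647/25.02 = 25.86

26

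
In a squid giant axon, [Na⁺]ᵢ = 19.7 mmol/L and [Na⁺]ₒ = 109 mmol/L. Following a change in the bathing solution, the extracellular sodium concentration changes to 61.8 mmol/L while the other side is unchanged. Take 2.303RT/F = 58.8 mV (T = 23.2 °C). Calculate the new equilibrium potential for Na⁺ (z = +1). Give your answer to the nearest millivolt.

After the shift: [Na⁺]_out = 61.8, [Na⁺]_in = 19.7 mmol/L.
E_new = (58.8/1)·log₁₀(61.8/19.7) = 58.80 · (0.4965) = 29.20 mV

29 mV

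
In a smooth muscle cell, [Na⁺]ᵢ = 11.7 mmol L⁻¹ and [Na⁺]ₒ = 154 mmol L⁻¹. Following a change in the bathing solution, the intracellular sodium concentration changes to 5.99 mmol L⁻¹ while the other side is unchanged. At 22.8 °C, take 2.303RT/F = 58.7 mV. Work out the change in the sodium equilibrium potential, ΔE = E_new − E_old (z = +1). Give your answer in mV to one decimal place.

17.1 mV

E_old = (58.7/1)·log₁₀(154/11.7) = 65.70 mV
E_new = (58.7/1)·log₁₀(154/5.99) = 82.77 mV
ΔE = 82.77 − (65.70) = 17.07 mV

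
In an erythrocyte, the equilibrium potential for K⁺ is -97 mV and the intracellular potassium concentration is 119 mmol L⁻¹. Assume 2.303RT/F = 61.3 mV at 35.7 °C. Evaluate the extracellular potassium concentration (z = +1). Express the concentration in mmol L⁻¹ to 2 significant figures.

3.1 mmol L⁻¹

Nernst: E = (61.3/1) · log₁₀([out]/[in]), so log₁₀([out]/[in]) = -97.0 × 1 / 61.3 = -1.5824.
[out]/[in] = 10^(-1.5824) = 0.02616.
[out] = 0.02616 × 119 = 3.113 mmol L⁻¹.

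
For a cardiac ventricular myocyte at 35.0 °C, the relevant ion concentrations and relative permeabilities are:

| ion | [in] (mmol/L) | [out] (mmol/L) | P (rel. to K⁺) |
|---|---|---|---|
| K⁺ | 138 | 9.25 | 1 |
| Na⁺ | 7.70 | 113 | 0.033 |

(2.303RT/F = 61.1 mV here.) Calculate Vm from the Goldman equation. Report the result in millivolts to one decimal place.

-62.8 mV

Vm = 61.1 · log₁₀[(Σ P·[cation]ₒ + Σ P·[anion]ᵢ) / (Σ P·[cation]ᵢ + Σ P·[anion]ₒ)]
Numerator = 1×9.25 + 0.033×113 = 12.98
Denominator = 1×138 + 0.033×7.70 = 138.3
Vm = 61.1 · log₁₀(0.093878) = 61.1 × (-1.0274) = -62.78 mV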